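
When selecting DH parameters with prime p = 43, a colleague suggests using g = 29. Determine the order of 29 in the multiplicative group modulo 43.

Since 29 ∈ (Z/43Z)^×, its order divides φ(43) = 43 − 1 = 42 = 2 · 3 · 7.
Divisors of 42: 1, 2, 3, 6, 7, 14, 21, 42.
Compute 29^d (mod 43) for the divisors d until we hit 1:
29^1 ≡ 29 (mod 43)
29^2 ≡ 24 (mod 43)
29^3 ≡ 8 (mod 43)
29^6 ≡ 21 (mod 43)
29^7 ≡ 7 (mod 43)
29^14 ≡ 6 (mod 43)
29^21 ≡ 42 (mod 43)
29^42 ≡ 1 (mod 43) ✓
The smallest such exponent is 42, so the order of 29 is 42.

42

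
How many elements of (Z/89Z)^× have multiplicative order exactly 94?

φ(89) = 89 − 1 = 88 = 2^3 · 11.
In a cyclic group of order 88, there are φ(d) elements of order d for each divisor d of 88, and zero for non-divisors.
Since 94 ∤ 88, the count is 0.

0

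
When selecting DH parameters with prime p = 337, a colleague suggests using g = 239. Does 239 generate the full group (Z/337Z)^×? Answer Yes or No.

φ(337) = 337 − 1 = 336 = 2^4 · 3 · 7.
Test 239^(336/q) mod 337 for each prime factor q of 336:
239^168 ≡ 1 (mod 337)  [q = 2: ≡ 1 ✗]
239^112 ≡ 128 (mod 337)  [q = 3: ≢ 1 ✓]
239^48 ≡ 295 (mod 337)  [q = 7: ≢ 1 ✓]
The check at q = 2 fails, so 239 generates a proper subgroup.

No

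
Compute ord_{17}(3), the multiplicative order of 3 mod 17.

16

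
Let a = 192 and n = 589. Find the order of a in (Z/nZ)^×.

18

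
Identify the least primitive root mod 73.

φ(73) = 73 − 1 = 72 = 2^3 · 3^2.
g is a primitive root iff g^(72/q) ≢ 1 (mod 73) for each prime q ∈ {2, 3}.
g = 2: 2^36 ≡ 1 — hits 1, so not a primitive root.
g = 3: 3^36 ≡ 1 — hits 1, so not a primitive root.
g = 4: 4^36 ≡ 1 — hits 1, so not a primitive root.
g = 5: 5^36 ≡ 72; 5^24 ≡ 8 — none is 1, so 5 is a primitive root.
Hence the least primitive root of 73 is 5.

5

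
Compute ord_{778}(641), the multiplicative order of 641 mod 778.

97

ord(641) | φ(778) = φ(2)·φ(389) = 1·388 = 388 = 2^2 · 97.
Divisors of 388: 1, 2, 4, 97, 194, 388.
Check 641^d mod 778 for each divisor in increasing order:
641^1 ≡ 641 (mod 778)
641^2 ≡ 97 (mod 778)
641^4 ≡ 73 (mod 778)
641^97 ≡ 1 (mod 778) ✓
So ord_778(641) = 97.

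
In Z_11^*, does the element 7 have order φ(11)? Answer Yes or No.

φ(11) = 11 − 1 = 10 = 2 · 5.
Test 7^(10/q) mod 11 for each prime factor q of 10:
7^5 ≡ 10 (mod 11)  [q = 2: ≢ 1 ✓]
7^2 ≡ 5 (mod 11)  [q = 5: ≢ 1 ✓]
None equal 1, so ord_11(7) = 10: 7 is a primitive root.

Yes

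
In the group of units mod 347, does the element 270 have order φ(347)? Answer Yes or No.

No

φ(347) = 347 − 1 = 346 = 2 · 173.
270 is a primitive root mod 347 iff 270^(φ(347)/q) ≢ 1 for every prime q | φ(347), i.e. q ∈ {2, 173}.
270^173 ≡ 1 (mod 347)  [q = 2: ≡ 1 ✗]
270^2 ≡ 30 (mod 347)  [q = 173: ≢ 1 ✓]
Since 270^173 ≡ 1, the order of 270 divides 173 < 346, so 270 is not a primitive root.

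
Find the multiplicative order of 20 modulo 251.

5

ord(20) | φ(251) = 251 − 1 = 250 = 2 · 5^3.
Divisors of 250: 1, 2, 5, 10, 25, 50, 125, 250.
Test each divisor d:
20^1 ≡ 20
20^2 ≡ 149
20^5 ≡ 1
The smallest such exponent is 5, so the order of 20 is 5.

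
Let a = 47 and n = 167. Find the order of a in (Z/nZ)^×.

83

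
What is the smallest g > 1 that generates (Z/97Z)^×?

φ(97) = 97 − 1 = 96 = 2^5 · 3.
Test candidates g = 2, 3, … against the prime factors q ∈ {2, 3} of φ(97): g is a generator iff g^(96/q) ≢ 1 for every such q.
g = 2: 2^48 ≡ 1 — hits 1, so not a primitive root.
g = 3: 3^48 ≡ 1 — hits 1, so not a primitive root.
g = 4: 4^48 ≡ 1 — hits 1, so not a primitive root.
g = 5: 5^48 ≡ 96; 5^32 ≡ 35 — none is 1, so 5 is a primitive root.
The smallest primitive root modulo 97 is 5.

5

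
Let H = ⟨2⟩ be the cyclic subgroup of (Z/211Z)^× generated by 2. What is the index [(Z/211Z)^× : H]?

1

ord(2) | φ(211) = 211 − 1 = 210 = 2 · 3 · 5 · 7.
Divisors of 210: 1, 2, 3, 5, 6, 7, 10, 14, 15, 21, 30, 35, 42, 70, 105, 210.
Evaluate successive powers at the divisors of 210:
2^1 ≡ 2
2^2 ≡ 4
2^3 ≡ 8
2^5 ≡ 32
2^6 ≡ 64
2^7 ≡ 128
2^10 ≡ 180
2^14 ≡ 137
2^15 ≡ 63
2^21 ≡ 23
2^30 ≡ 171
2^35 ≡ 197
2^42 ≡ 107
2^70 ≡ 196
2^105 ≡ 210
2^210 ≡ 1
Thus |⟨2⟩| = ord(2) = 210.
[(Z/211Z)^× : ⟨2⟩] = 210/210 = 1.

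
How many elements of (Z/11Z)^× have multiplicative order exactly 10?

φ(11) = 11 − 1 = 10 = 2 · 5.
Since (Z/11Z)^× is cyclic of order 10, the number of elements of order d is φ(d) when d | 10 and 0 otherwise.
10 = 2 · 5 divides 10, and φ(10) = 4.

4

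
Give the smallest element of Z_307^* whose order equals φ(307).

5

φ(307) = 307 − 1 = 306 = 2 · 3^2 · 17.
g is a primitive root iff g^(306/q) ≢ 1 (mod 307) for each prime q ∈ {2, 3, 17}.
g = 2: 2^153 ≡ 306; 2^102 ≡ 1 — hits 1, so not a primitive root.
g = 3: 3^153 ≡ 306; 3^102 ≡ 1 — hits 1, so not a primitive root.
g = 4: 4^153 ≡ 1 — hits 1, so not a primitive root.
g = 5: 5^153 ≡ 306; 5^102 ≡ 289; 5^18 ≡ 81 — none is 1, so 5 is a primitive root.
The smallest primitive root modulo 307 is 5.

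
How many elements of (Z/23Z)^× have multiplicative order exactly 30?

φ(23) = 23 − 1 = 22 = 2 · 11.
Since (Z/23Z)^× is cyclic of order 22, the number of elements of order d is φ(d) when d | 22 and 0 otherwise.
30 does not divide 22, so no element of (Z/23Z)^× has order 30.

0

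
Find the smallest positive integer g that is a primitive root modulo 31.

3

φ(31) = 31 − 1 = 30 = 2 · 3 · 5.
g is a primitive root iff g^(30/q) ≢ 1 (mod 31) for each prime q ∈ {2, 3, 5}.
g = 2: 2^15 ≡ 1 — hits 1, so not a primitive root.
g = 3: 3^15 ≡ 30; 3^10 ≡ 25; 3^6 ≡ 16 — none is 1, so 3 is a primitive root.
Hence the least primitive root of 31 is 3.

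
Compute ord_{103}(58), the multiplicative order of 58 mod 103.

51

Since 58 ∈ (Z/103Z)^×, its order divides φ(103) = 103 − 1 = 102 = 2 · 3 · 17.
Divisors of 102: 1, 2, 3, 6, 17, 34, 51, 102.
Test each divisor d:
58^1 ≡ 58 (mod 103)
58^2 ≡ 68 (mod 103)
58^3 ≡ 30 (mod 103)
58^6 ≡ 76 (mod 103)
58^17 ≡ 46 (mod 103)
58^34 ≡ 56 (mod 103)
58^51 ≡ 1 (mod 103) ✓
So ord_103(58) = 51.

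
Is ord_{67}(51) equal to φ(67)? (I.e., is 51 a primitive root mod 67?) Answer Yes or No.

Yes

φ(67) = 67 − 1 = 66 = 2 · 3 · 11.
51 is a primitive root mod 67 iff 51^(φ(67)/q) ≢ 1 for every prime q | φ(67), i.e. q ∈ {2, 3, 11}.
51^33 ≡ 66 (mod 67)  [q = 2: ≢ 1 ✓]
51^22 ≡ 37 (mod 67)  [q = 3: ≢ 1 ✓]
51^6 ≡ 14 (mod 67)  [q = 11: ≢ 1 ✓]
Every test exponent gives a nontrivial residue, hence 51 generates the full group.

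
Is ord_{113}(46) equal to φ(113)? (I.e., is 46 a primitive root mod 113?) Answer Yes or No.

φ(113) = 113 − 1 = 112 = 2^4 · 7.
An element g generates (Z/113Z)^× iff g^(112/q) ≢ 1 (mod 113) for each prime q ∈ {2, 7}.
46^56 ≡ 112 (mod 113)  [q = 2: ≢ 1 ✓]
46^16 ≡ 106 (mod 113)  [q = 7: ≢ 1 ✓]
All checks pass, so 46 has order 112 and is a primitive root modulo 113.

Yes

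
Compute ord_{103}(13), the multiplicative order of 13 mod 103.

17

By Lagrange's theorem, ord_103(13) divides φ(103) = 103 − 1 = 102 = 2 · 3 · 17.
Divisors of 102: 1, 2, 3, 6, 17, 34, 51, 102.
Test each divisor d:
13^1 ≡ 13 (mod 103)
13^2 ≡ 66 (mod 103)
13^3 ≡ 34 (mod 103)
13^6 ≡ 23 (mod 103)
13^17 ≡ 1 (mod 103) ✓
Hence ord(13) = 17.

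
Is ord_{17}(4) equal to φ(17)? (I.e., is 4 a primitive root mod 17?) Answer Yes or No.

No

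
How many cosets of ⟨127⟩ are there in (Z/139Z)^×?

By Lagrange's theorem, ord_139(127) divides φ(139) = 139 − 1 = 138 = 2 · 3 · 23.
Divisors of 138: 1, 2, 3, 6, 23, 46, 69, 138.
Compute 127^d (mod 139) for the divisors d until we hit 1:
127^1 ≡ 127
127^2 ≡ 5
127^3 ≡ 79
127^6 ≡ 125
127^23 ≡ 42
127^46 ≡ 96
127^69 ≡ 1
So ord_139(127) = 69, hence |⟨127⟩| = 69.
The index is φ(139) / ord(127) = 138 / 69 = 2.

2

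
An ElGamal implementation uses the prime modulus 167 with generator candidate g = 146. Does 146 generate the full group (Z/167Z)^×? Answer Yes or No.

Yes

φ(167) = 167 − 1 = 166 = 2 · 83.
146 is a primitive root mod 167 iff 146^(φ(167)/q) ≢ 1 for every prime q | φ(167), i.e. q ∈ {2, 83}.
146^83 ≡ 166 (mod 167)  [q = 2: ≢ 1 ✓]
146^2 ≡ 107 (mod 167)  [q = 83: ≢ 1 ✓]
Every test exponent gives a nontrivial residue, hence 146 generates the full group.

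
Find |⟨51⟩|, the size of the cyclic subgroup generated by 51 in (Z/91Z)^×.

6

The order of 51 must divide φ(91) = φ(7·13) = (7−1)·(13−1) = 6·12 = 72 = 2^3 · 3^2.
Divisors of 72: 1, 2, 3, 4, 6, 8, 9, 12, 18, 24, 36, 72.
Check 51^d mod 91 for each divisor in increasing order:
51^1 ≡ 51 (mod 91)
51^2 ≡ 53 (mod 91)
51^3 ≡ 64 (mod 91)
51^4 ≡ 79 (mod 91)
51^6 ≡ 1 (mod 91) ✓
Hence ord(51) = 6.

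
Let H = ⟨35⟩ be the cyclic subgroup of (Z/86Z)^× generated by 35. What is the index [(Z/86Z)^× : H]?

6

By Lagrange's theorem, ord_86(35) divides φ(86) = φ(2)·φ(43) = 1·42 = 42 = 2 · 3 · 7.
Divisors of 42: 1, 2, 3, 6, 7, 14, 21, 42.
Evaluate successive powers at the divisors of 42:
35^1 ≡ 35
35^2 ≡ 21
35^3 ≡ 47
35^6 ≡ 59
35^7 ≡ 1
The order of 35 is 7, so the subgroup it generates has 7 elements.
Index = |(Z/86Z)^×| / |⟨35⟩| = 42 / 7 = 6.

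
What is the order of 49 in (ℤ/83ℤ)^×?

41

ord(49) | φ(83) = 83 − 1 = 82 = 2 · 41.
Divisors of 82: 1, 2, 41, 82.
Evaluate successive powers at the divisors of 82:
49^1 ≡ 49 (mod 83)
49^2 ≡ 77 (mod 83)
49^41 ≡ 1 (mod 83) ✓
Therefore the multiplicative order of 49 modulo 83 is 41.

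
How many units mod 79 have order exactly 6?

2

φ(79) = 79 − 1 = 78 = 2 · 3 · 13.
(Z/79Z)^× is cyclic (|G| = 78); a cyclic group of order m has exactly φ(d) elements of each order d | m, and none otherwise.
6 = 2 · 3 divides 78, and φ(6) = 2.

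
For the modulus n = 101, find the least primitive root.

2

φ(101) = 101 − 1 = 100 = 2^2 · 5^2.
Test candidates g = 2, 3, … against the prime factors q ∈ {2, 5} of φ(101): g is a generator iff g^(100/q) ≢ 1 for every such q.
g = 2: 2^50 ≡ 100; 2^20 ≡ 95 — none is 1, so 2 is a primitive root.
The smallest primitive root modulo 101 is 2.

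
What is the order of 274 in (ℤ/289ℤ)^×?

136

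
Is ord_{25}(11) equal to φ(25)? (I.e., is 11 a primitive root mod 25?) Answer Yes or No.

No

φ(25) = φ(5^2) = 5·(5−1) = 20 = 2^2 · 5.
11 is a primitive root mod 25 iff 11^(φ(25)/q) ≢ 1 for every prime q | φ(25), i.e. q ∈ {2, 5}.
11^10 ≡ 1 (mod 25)  [q = 2: ≡ 1 ✗]
11^4 ≡ 16 (mod 25)  [q = 5: ≢ 1 ✓]
The check at q = 2 fails, so 11 generates a proper subgroup.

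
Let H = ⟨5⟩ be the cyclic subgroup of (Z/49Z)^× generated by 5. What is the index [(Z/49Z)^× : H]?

1

Since 5 ∈ (Z/49Z)^×, its order divides φ(49) = φ(7^2) = 7·(7−1) = 42 = 2 · 3 · 7.
Divisors of 42: 1, 2, 3, 6, 7, 14, 21, 42.
Evaluate successive powers at the divisors of 42:
5^1 ≡ 5 (mod 49)
5^2 ≡ 25 (mod 49)
5^3 ≡ 27 (mod 49)
5^6 ≡ 43 (mod 49)
5^7 ≡ 19 (mod 49)
5^14 ≡ 18 (mod 49)
5^21 ≡ 48 (mod 49)
5^42 ≡ 1 (mod 49) ✓
Thus |⟨5⟩| = ord(5) = 42.
Index = |(Z/49Z)^×| / |⟨5⟩| = 42 / 42 = 1.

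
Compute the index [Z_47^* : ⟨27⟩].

2

ord(27) | φ(47) = 47 − 1 = 46 = 2 · 23.
Divisors of 46: 1, 2, 23, 46.
Compute 27^d (mod 47) for the divisors d until we hit 1:
27^1 ≡ 27 (mod 47)
27^2 ≡ 24 (mod 47)
27^23 ≡ 1 (mod 47) ✓
So ord_47(27) = 23, hence |⟨27⟩| = 23.
[(Z/47Z)^× : ⟨27⟩] = 46/23 = 2.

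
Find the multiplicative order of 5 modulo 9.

The order of 5 must divide φ(9) = φ(3^2) = 3·(3−1) = 6 = 2 · 3.
Divisors of 6: 1, 2, 3, 6.
Test each divisor d:
5^1 ≡ 5 (mod 9)
5^2 ≡ 7 (mod 9)
5^3 ≡ 8 (mod 9)
5^6 ≡ 1 (mod 9) ✓
Hence ord(5) = 6.

6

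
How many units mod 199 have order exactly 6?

2

φ(199) = 199 − 1 = 198 = 2 · 3^2 · 11.
In a cyclic group of order 198, there are φ(d) elements of order d for each divisor d of 198, and zero for non-divisors.
6 = 2 · 3 divides 198, and φ(6) = 2.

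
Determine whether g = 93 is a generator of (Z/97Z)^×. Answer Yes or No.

φ(97) = 97 − 1 = 96 = 2^5 · 3.
93 is a primitive root mod 97 iff 93^(φ(97)/q) ≢ 1 for every prime q | φ(97), i.e. q ∈ {2, 3}.
93^48 ≡ 1 (mod 97)  [q = 2: ≡ 1 ✗]
93^32 ≡ 61 (mod 97)  [q = 3: ≢ 1 ✓]
93^48 ≡ 1 shows ord(93) | 48, strictly less than φ(97); not a primitive root.

No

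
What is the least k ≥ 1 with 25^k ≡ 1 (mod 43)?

Since 25 ∈ (Z/43Z)^×, its order divides φ(43) = 43 − 1 = 42 = 2 · 3 · 7.
Divisors of 42: 1, 2, 3, 6, 7, 14, 21, 42.
Compute 25^d (mod 43) for the divisors d until we hit 1:
25^1 ≡ 25
25^2 ≡ 23
25^3 ≡ 16
25^6 ≡ 41
25^7 ≡ 36
25^14 ≡ 6
25^21 ≡ 1
The smallest such exponent is 21, so the order of 25 is 21.

21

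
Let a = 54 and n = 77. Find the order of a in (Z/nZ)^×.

6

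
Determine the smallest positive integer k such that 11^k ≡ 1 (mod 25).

By Lagrange's theorem, ord_25(11) divides φ(25) = φ(5^2) = 5·(5−1) = 20 = 2^2 · 5.
Divisors of 20: 1, 2, 4, 5, 10, 20.
Evaluate successive powers at the divisors of 20:
11^1 ≡ 11 (mod 25)
11^2 ≡ 21 (mod 25)
11^4 ≡ 16 (mod 25)
11^5 ≡ 1 (mod 25) ✓
The smallest such exponent is 5, so the order of 11 is 5.

5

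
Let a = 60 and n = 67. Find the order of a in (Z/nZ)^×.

The order of 60 must divide φ(67) = 67 − 1 = 66 = 2 · 3 · 11.
Divisors of 66: 1, 2, 3, 6, 11, 22, 33, 66.
Test each divisor d:
60^1 ≡ 60
60^2 ≡ 49
60^3 ≡ 59
60^6 ≡ 64
60^11 ≡ 37
60^22 ≡ 29
60^33 ≡ 1
Therefore the multiplicative order of 60 modulo 67 is 33.

33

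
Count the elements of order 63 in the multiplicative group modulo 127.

φ(127) = 127 − 1 = 126 = 2 · 3^2 · 7.
Since (Z/127Z)^× is cyclic of order 126, the number of elements of order d is φ(d) when d | 126 and 0 otherwise.
63 = 3^2 · 7 divides 126, and φ(63) = 36.

36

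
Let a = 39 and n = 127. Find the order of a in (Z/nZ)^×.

By Lagrange's theorem, ord_127(39) divides φ(127) = 127 − 1 = 126 = 2 · 3^2 · 7.
Divisors of 126: 1, 2, 3, 6, 7, 9, 14, 18, 21, 42, 63, 126.
Check 39^d mod 127 for each divisor in increasing order:
39^1 ≡ 39 (mod 127)
39^2 ≡ 124 (mod 127)
39^3 ≡ 10 (mod 127)
39^6 ≡ 100 (mod 127)
39^7 ≡ 90 (mod 127)
39^9 ≡ 111 (mod 127)
39^14 ≡ 99 (mod 127)
39^18 ≡ 2 (mod 127)
39^21 ≡ 20 (mod 127)
39^42 ≡ 19 (mod 127)
39^63 ≡ 126 (mod 127)
39^126 ≡ 1 (mod 127) ✓
So ord_127(39) = 126.

126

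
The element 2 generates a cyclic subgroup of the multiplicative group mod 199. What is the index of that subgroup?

ord(2) | φ(199) = 199 − 1 = 198 = 2 · 3^2 · 11.
Divisors of 198: 1, 2, 3, 6, 9, 11, 18, 22, 33, 66, 99, 198.
Check 2^d mod 199 for each divisor in increasing order:
2^1 ≡ 2 (mod 199)
2^2 ≡ 4 (mod 199)
2^3 ≡ 8 (mod 199)
2^6 ≡ 64 (mod 199)
2^9 ≡ 114 (mod 199)
2^11 ≡ 58 (mod 199)
2^18 ≡ 61 (mod 199)
2^22 ≡ 180 (mod 199)
2^33 ≡ 92 (mod 199)
2^66 ≡ 106 (mod 199)
2^99 ≡ 1 (mod 199) ✓
The order of 2 is 99, so the subgroup it generates has 99 elements.
The index is φ(199) / ord(2) = 198 / 99 = 2.

2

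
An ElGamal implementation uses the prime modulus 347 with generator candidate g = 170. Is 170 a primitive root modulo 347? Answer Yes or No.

φ(347) = 347 − 1 = 346 = 2 · 173.
It suffices to check that the order of 170 is not a proper divisor of 346: compute 170^(346/q) for q ∈ {2, 173}.
170^173 ≡ 346 (mod 347)  [q = 2: ≢ 1 ✓]
170^2 ≡ 99 (mod 347)  [q = 173: ≢ 1 ✓]
Every test exponent gives a nontrivial residue, hence 170 generates the full group.

Yes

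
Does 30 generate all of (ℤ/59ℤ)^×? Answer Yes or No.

Yes

φ(59) = 59 − 1 = 58 = 2 · 29.
Test 30^(58/q) mod 59 for each prime factor q of 58:
30^29 ≡ 58 (mod 59)  [q = 2: ≢ 1 ✓]
30^2 ≡ 15 (mod 59)  [q = 29: ≢ 1 ✓]
All checks pass, so 30 has order 58 and is a primitive root modulo 59.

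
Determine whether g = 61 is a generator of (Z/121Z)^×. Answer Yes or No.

Yes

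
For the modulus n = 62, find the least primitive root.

3

φ(62) = φ(2)·φ(31) = 1·30 = 30 = 2 · 3 · 5.
Test candidates g = 2, 3, … against the prime factors q ∈ {2, 3, 5} of φ(62): g is a generator iff g^(30/q) ≢ 1 for every such q.
g = 2: gcd(2, 62) = 2 > 1, not a unit — skip.
g = 3: 3^15 ≡ 61; 3^10 ≡ 25; 3^6 ≡ 47 — none is 1, so 3 is a primitive root.
The smallest primitive root modulo 62 is 3.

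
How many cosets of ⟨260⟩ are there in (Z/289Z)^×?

1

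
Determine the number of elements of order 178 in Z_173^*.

0

φ(173) = 173 − 1 = 172 = 2^2 · 43.
In a cyclic group of order 172, there are φ(d) elements of order d for each divisor d of 172, and zero for non-divisors.
Here 172 is not a multiple of 178, so there are no elements of order 178.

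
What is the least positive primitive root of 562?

φ(562) = φ(2)·φ(281) = 1·280 = 280 = 2^3 · 5 · 7.
g is a primitive root iff g^(280/q) ≢ 1 (mod 562) for each prime q ∈ {2, 5, 7}.
g = 2: gcd(2, 562) = 2 > 1, not a unit — skip.
g = 3: 3^140 ≡ 561; 3^56 ≡ 367; 3^40 ≡ 249 — none is 1, so 3 is a primitive root.
The smallest primitive root modulo 562 is 3.

3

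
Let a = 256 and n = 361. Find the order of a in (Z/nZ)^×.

171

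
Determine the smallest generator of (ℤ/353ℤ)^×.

φ(353) = 353 − 1 = 352 = 2^5 · 11.
Test candidates g = 2, 3, … against the prime factors q ∈ {2, 11} of φ(353): g is a generator iff g^(352/q) ≢ 1 for every such q.
g = 2: 2^176 ≡ 1 — hits 1, so not a primitive root.
g = 3: 3^176 ≡ 352; 3^32 ≡ 140 — none is 1, so 3 is a primitive root.
So 3 is the smallest generator of (Z/353Z)^×.

3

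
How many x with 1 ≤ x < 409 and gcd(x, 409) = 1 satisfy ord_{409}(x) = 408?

φ(409) = 409 − 1 = 408 = 2^3 · 3 · 17.
Since (Z/409Z)^× is cyclic of order 408, the number of elements of order d is φ(d) when d | 408 and 0 otherwise.
408 = 2^3 · 3 · 17 divides 408, and φ(408) = 128.

128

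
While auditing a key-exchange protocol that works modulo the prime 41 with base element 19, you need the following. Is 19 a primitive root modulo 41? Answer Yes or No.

φ(41) = 41 − 1 = 40 = 2^3 · 5.
It suffices to check that the order of 19 is not a proper divisor of 40: compute 19^(40/q) for q ∈ {2, 5}.
19^20 ≡ 40 (mod 41)  [q = 2: ≢ 1 ✓]
19^8 ≡ 37 (mod 41)  [q = 5: ≢ 1 ✓]
Every test exponent gives a nontrivial residue, hence 19 generates the full group.

Yes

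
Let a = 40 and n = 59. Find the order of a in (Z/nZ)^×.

58

By Lagrange's theorem, ord_59(40) divides φ(59) = 59 − 1 = 58 = 2 · 29.
Divisors of 58: 1, 2, 29, 58.
Check 40^d mod 59 for each divisor in increasing order:
40^1 ≡ 40 (mod 59)
40^2 ≡ 7 (mod 59)
40^29 ≡ 58 (mod 59)
40^58 ≡ 1 (mod 59) ✓
Hence ord(40) = 58.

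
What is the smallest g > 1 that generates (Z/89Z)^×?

3

φ(89) = 89 − 1 = 88 = 2^3 · 11.
Test candidates g = 2, 3, … against the prime factors q ∈ {2, 11} of φ(89): g is a generator iff g^(88/q) ≢ 1 for every such q.
g = 2: 2^44 ≡ 1 — hits 1, so not a primitive root.
g = 3: 3^44 ≡ 88; 3^8 ≡ 64 — none is 1, so 3 is a primitive root.
So 3 is the smallest generator of (Z/89Z)^×.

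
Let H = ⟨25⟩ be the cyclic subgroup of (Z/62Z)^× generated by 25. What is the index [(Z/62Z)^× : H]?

ord(25) | φ(62) = φ(2)·φ(31) = 1·30 = 30 = 2 · 3 · 5.
Divisors of 30: 1, 2, 3, 5, 6, 10, 15, 30.
Compute 25^d (mod 62) for the divisors d until we hit 1:
25^1 ≡ 25 (mod 62)
25^2 ≡ 5 (mod 62)
25^3 ≡ 1 (mod 62) ✓
Thus |⟨25⟩| = ord(25) = 3.
The index is φ(62) / ord(25) = 30 / 3 = 10.

10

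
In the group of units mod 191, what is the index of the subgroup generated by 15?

2

By Lagrange's theorem, ord_191(15) divides φ(191) = 191 − 1 = 190 = 2 · 5 · 19.
Divisors of 190: 1, 2, 5, 10, 19, 38, 95, 190.
Compute 15^d (mod 191) for the divisors d until we hit 1:
15^1 ≡ 15
15^2 ≡ 34
15^5 ≡ 150
15^10 ≡ 153
15^19 ≡ 109
15^38 ≡ 39
15^95 ≡ 1
Thus |⟨15⟩| = ord(15) = 95.
Index = |(Z/191Z)^×| / |⟨15⟩| = 190 / 95 = 2.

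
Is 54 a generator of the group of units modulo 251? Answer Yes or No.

Yes

φ(251) = 251 − 1 = 250 = 2 · 5^3.
Test 54^(250/q) mod 251 for each prime factor q of 250:
54^125 ≡ 250 (mod 251)  [q = 2: ≢ 1 ✓]
54^50 ≡ 113 (mod 251)  [q = 5: ≢ 1 ✓]
All checks pass, so 54 has order 250 and is a primitive root modulo 251.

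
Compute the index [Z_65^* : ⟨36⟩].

8

The order of 36 must divide φ(65) = φ(5·13) = (5−1)·(13−1) = 4·12 = 48 = 2^4 · 3.
Divisors of 48: 1, 2, 3, 4, 6, 8, 12, 16, 24, 48.
Evaluate successive powers at the divisors of 48:
36^1 ≡ 36 (mod 65)
36^2 ≡ 61 (mod 65)
36^3 ≡ 51 (mod 65)
36^4 ≡ 16 (mod 65)
36^6 ≡ 1 (mod 65) ✓
Thus |⟨36⟩| = ord(36) = 6.
[(Z/65Z)^× : ⟨36⟩] = 48/6 = 8.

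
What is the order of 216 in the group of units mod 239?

17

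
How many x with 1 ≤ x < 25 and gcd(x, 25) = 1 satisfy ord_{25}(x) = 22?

0

φ(25) = φ(5^2) = 5·(5−1) = 20 = 2^2 · 5.
(Z/25Z)^× is cyclic (|G| = 20); a cyclic group of order m has exactly φ(d) elements of each order d | m, and none otherwise.
22 does not divide 20, so no element of (Z/25Z)^× has order 22.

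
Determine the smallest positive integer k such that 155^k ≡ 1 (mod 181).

12

The order of 155 must divide φ(181) = 181 − 1 = 180 = 2^2 · 3^2 · 5.
Divisors of 180: 1, 2, 3, 4, 5, 6, 9, 10, 12, 15, 18, 20, 30, 36, 45, 60, 90, 180.
Test each divisor d:
155^1 ≡ 155 (mod 181)
155^2 ≡ 133 (mod 181)
155^3 ≡ 162 (mod 181)
155^4 ≡ 132 (mod 181)
155^5 ≡ 7 (mod 181)
155^6 ≡ 180 (mod 181)
155^9 ≡ 19 (mod 181)
155^10 ≡ 49 (mod 181)
155^12 ≡ 1 (mod 181) ✓
Therefore the multiplicative order of 155 modulo 181 is 12.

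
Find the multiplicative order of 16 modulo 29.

7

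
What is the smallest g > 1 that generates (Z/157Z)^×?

5

φ(157) = 157 − 1 = 156 = 2^2 · 3 · 13.
Test candidates g = 2, 3, … against the prime factors q ∈ {2, 3, 13} of φ(157): g is a generator iff g^(156/q) ≢ 1 for every such q.
g = 2: 2^78 ≡ 156; 2^52 ≡ 1 — hits 1, so not a primitive root.
g = 3: 3^78 ≡ 1 — hits 1, so not a primitive root.
g = 4: 4^78 ≡ 1 — hits 1, so not a primitive root.
g = 5: 5^78 ≡ 156; 5^52 ≡ 12; 5^12 ≡ 130 — none is 1, so 5 is a primitive root.
The smallest primitive root modulo 157 is 5.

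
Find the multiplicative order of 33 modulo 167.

Since 33 ∈ (Z/167Z)^×, its order divides φ(167) = 167 − 1 = 166 = 2 · 83.
Divisors of 166: 1, 2, 83, 166.
Check 33^d mod 167 for each divisor in increasing order:
33^1 ≡ 33 (mod 167)
33^2 ≡ 87 (mod 167)
33^83 ≡ 1 (mod 167) ✓
The smallest such exponent is 83, so the order of 33 is 83.

83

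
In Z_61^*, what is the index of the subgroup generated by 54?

1

ord(54) | φ(61) = 61 − 1 = 60 = 2^2 · 3 · 5.
Divisors of 60: 1, 2, 3, 4, 5, 6, 10, 12, 15, 20, 30, 60.
Evaluate successive powers at the divisors of 60:
54^1 ≡ 54 (mod 61)
54^2 ≡ 49 (mod 61)
54^3 ≡ 23 (mod 61)
54^4 ≡ 22 (mod 61)
54^5 ≡ 29 (mod 61)
54^6 ≡ 41 (mod 61)
54^10 ≡ 48 (mod 61)
54^12 ≡ 34 (mod 61)
54^15 ≡ 50 (mod 61)
54^20 ≡ 47 (mod 61)
54^30 ≡ 60 (mod 61)
54^60 ≡ 1 (mod 61) ✓
The order of 54 is 60, so the subgroup it generates has 60 elements.
The index is φ(61) / ord(54) = 60 / 60 = 1.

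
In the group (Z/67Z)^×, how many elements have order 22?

10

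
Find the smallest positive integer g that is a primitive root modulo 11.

2

φ(11) = 11 − 1 = 10 = 2 · 5.
g is a primitive root iff g^(10/q) ≢ 1 (mod 11) for each prime q ∈ {2, 5}.
g = 2: 2^5 ≡ 10; 2^2 ≡ 4 — none is 1, so 2 is a primitive root.
So 2 is the smallest generator of (Z/11Z)^×.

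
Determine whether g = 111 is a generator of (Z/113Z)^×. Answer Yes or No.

No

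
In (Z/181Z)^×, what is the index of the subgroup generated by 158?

1

ord(158) | φ(181) = 181 − 1 = 180 = 2^2 · 3^2 · 5.
Divisors of 180: 1, 2, 3, 4, 5, 6, 9, 10, 12, 15, 18, 20, 30, 36, 45, 60, 90, 180.
Check 158^d mod 181 for each divisor in increasing order:
158^1 ≡ 158 (mod 181)
158^2 ≡ 167 (mod 181)
158^3 ≡ 141 (mod 181)
158^4 ≡ 15 (mod 181)
158^5 ≡ 17 (mod 181)
158^6 ≡ 152 (mod 181)
158^9 ≡ 74 (mod 181)
158^10 ≡ 108 (mod 181)
158^12 ≡ 117 (mod 181)
158^15 ≡ 26 (mod 181)
158^18 ≡ 46 (mod 181)
158^20 ≡ 80 (mod 181)
158^30 ≡ 133 (mod 181)
158^36 ≡ 125 (mod 181)
158^45 ≡ 19 (mod 181)
158^60 ≡ 132 (mod 181)
158^90 ≡ 180 (mod 181)
158^180 ≡ 1 (mod 181) ✓
So ord_181(158) = 180, hence |⟨158⟩| = 180.
[(Z/181Z)^× : ⟨158⟩] = 180/180 = 1.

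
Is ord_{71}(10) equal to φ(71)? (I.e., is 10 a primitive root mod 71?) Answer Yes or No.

No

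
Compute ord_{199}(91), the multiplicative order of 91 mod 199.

99

ord(91) | φ(199) = 199 − 1 = 198 = 2 · 3^2 · 11.
Divisors of 198: 1, 2, 3, 6, 9, 11, 18, 22, 33, 66, 99, 198.
Check 91^d mod 199 for each divisor in increasing order:
91^1 ≡ 91
91^2 ≡ 122
91^3 ≡ 157
91^6 ≡ 172
91^9 ≡ 139
91^11 ≡ 43
91^18 ≡ 18
91^22 ≡ 58
91^33 ≡ 106
91^66 ≡ 92
91^99 ≡ 1
Therefore the multiplicative order of 91 modulo 199 is 99.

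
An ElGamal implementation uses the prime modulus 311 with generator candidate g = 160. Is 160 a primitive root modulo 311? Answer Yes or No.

No

φ(311) = 311 − 1 = 310 = 2 · 5 · 31.
Test 160^(310/q) mod 311 for each prime factor q of 310:
160^155 ≡ 1 (mod 311)  [q = 2: ≡ 1 ✗]
160^62 ≡ 36 (mod 311)  [q = 5: ≢ 1 ✓]
160^10 ≡ 121 (mod 311)  [q = 31: ≢ 1 ✓]
The check at q = 2 fails, so 160 generates a proper subgroup.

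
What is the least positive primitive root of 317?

φ(317) = 317 − 1 = 316 = 2^2 · 79.
Test candidates g = 2, 3, … against the prime factors q ∈ {2, 79} of φ(317): g is a generator iff g^(316/q) ≢ 1 for every such q.
g = 2: 2^158 ≡ 316; 2^4 ≡ 16 — none is 1, so 2 is a primitive root.
The smallest primitive root modulo 317 is 2.

2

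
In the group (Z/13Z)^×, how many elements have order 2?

1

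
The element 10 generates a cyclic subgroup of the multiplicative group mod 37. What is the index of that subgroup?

ord(10) | φ(37) = 37 − 1 = 36 = 2^2 · 3^2.
Divisors of 36: 1, 2, 3, 4, 6, 9, 12, 18, 36.
Test each divisor d:
10^1 ≡ 10 (mod 37)
10^2 ≡ 26 (mod 37)
10^3 ≡ 1 (mod 37) ✓
Thus |⟨10⟩| = ord(10) = 3.
Index = |(Z/37Z)^×| / |⟨10⟩| = 36 / 3 = 12.

12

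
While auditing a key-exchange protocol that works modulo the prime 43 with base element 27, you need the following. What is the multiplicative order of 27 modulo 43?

14

Since 27 ∈ (Z/43Z)^×, its order divides φ(43) = 43 − 1 = 42 = 2 · 3 · 7.
Divisors of 42: 1, 2, 3, 6, 7, 14, 21, 42.
Compute 27^d (mod 43) for the divisors d until we hit 1:
27^1 ≡ 27 (mod 43)
27^2 ≡ 41 (mod 43)
27^3 ≡ 32 (mod 43)
27^6 ≡ 35 (mod 43)
27^7 ≡ 42 (mod 43)
27^14 ≡ 1 (mod 43) ✓
Therefore the multiplicative order of 27 modulo 43 is 14.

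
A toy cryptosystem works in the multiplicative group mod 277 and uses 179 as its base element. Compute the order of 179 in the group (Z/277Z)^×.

276

By Lagrange's theorem, ord_277(179) divides φ(277) = 277 − 1 = 276 = 2^2 · 3 · 23.
Divisors of 276: 1, 2, 3, 4, 6, 12, 23, 46, 69, 92, 138, 276.
Check 179^d mod 277 for each divisor in increasing order:
179^1 ≡ 179 (mod 277)
179^2 ≡ 186 (mod 277)
179^3 ≡ 54 (mod 277)
179^4 ≡ 248 (mod 277)
179^6 ≡ 146 (mod 277)
179^12 ≡ 264 (mod 277)
179^23 ≡ 182 (mod 277)
179^46 ≡ 161 (mod 277)
179^69 ≡ 217 (mod 277)
179^92 ≡ 160 (mod 277)
179^138 ≡ 276 (mod 277)
179^276 ≡ 1 (mod 277) ✓
Therefore the multiplicative order of 179 modulo 277 is 276.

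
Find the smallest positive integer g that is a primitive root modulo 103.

5

φ(103) = 103 − 1 = 102 = 2 · 3 · 17.
g is a primitive root iff g^(102/q) ≢ 1 (mod 103) for each prime q ∈ {2, 3, 17}.
g = 2: 2^51 ≡ 1 — hits 1, so not a primitive root.
g = 3: 3^51 ≡ 102; 3^34 ≡ 1 — hits 1, so not a primitive root.
g = 4: 4^51 ≡ 1 — hits 1, so not a primitive root.
g = 5: 5^51 ≡ 102; 5^34 ≡ 56; 5^6 ≡ 72 — none is 1, so 5 is a primitive root.
The smallest primitive root modulo 103 is 5.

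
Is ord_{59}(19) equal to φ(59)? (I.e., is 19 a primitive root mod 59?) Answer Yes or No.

No

φ(59) = 59 − 1 = 58 = 2 · 29.
Test 19^(58/q) mod 59 for each prime factor q of 58:
19^29 ≡ 1 (mod 59)  [q = 2: ≡ 1 ✗]
19^2 ≡ 7 (mod 59)  [q = 29: ≢ 1 ✓]
Since 19^29 ≡ 1, the order of 19 divides 29 < 58, so 19 is not a primitive root.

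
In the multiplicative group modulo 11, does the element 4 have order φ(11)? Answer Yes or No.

No

φ(11) = 11 − 1 = 10 = 2 · 5.
4 is a primitive root mod 11 iff 4^(φ(11)/q) ≢ 1 for every prime q | φ(11), i.e. q ∈ {2, 5}.
4^5 ≡ 1 (mod 11)  [q = 2: ≡ 1 ✗]
4^2 ≡ 5 (mod 11)  [q = 5: ≢ 1 ✓]
The check at q = 2 fails, so 4 generates a proper subgroup.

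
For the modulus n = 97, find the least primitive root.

φ(97) = 97 − 1 = 96 = 2^5 · 3.
Test candidates g = 2, 3, … against the prime factors q ∈ {2, 3} of φ(97): g is a generator iff g^(96/q) ≢ 1 for every such q.
g = 2: 2^48 ≡ 1 — hits 1, so not a primitive root.
g = 3: 3^48 ≡ 1 — hits 1, so not a primitive root.
g = 4: 4^48 ≡ 1 — hits 1, so not a primitive root.
g = 5: 5^48 ≡ 96; 5^32 ≡ 35 — none is 1, so 5 is a primitive root.
So 5 is the smallest generator of (Z/97Z)^×.

5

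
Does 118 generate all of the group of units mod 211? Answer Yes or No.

φ(211) = 211 − 1 = 210 = 2 · 3 · 5 · 7.
An element g generates (Z/211Z)^× iff g^(210/q) ≢ 1 (mod 211) for each prime q ∈ {2, 3, 5, 7}.
118^105 ≡ 210 (mod 211)  [q = 2: ≢ 1 ✓]
118^70 ≡ 14 (mod 211)  [q = 3: ≢ 1 ✓]
118^42 ≡ 188 (mod 211)  [q = 5: ≢ 1 ✓]
118^30 ≡ 148 (mod 211)  [q = 7: ≢ 1 ✓]
Every test exponent gives a nontrivial residue, hence 118 generates the full group.

Yes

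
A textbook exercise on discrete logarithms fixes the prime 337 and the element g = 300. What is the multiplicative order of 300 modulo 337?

ord(300) | φ(337) = 337 − 1 = 336 = 2^4 · 3 · 7.
Divisors of 336: 1, 2, 3, 4, 6, 7, 8, 12, 14, 16, 21, 24, 28, 42, 48, 56, 84, 112, 168, 336.
Compute 300^d (mod 337) for the divisors d until we hit 1:
300^1 ≡ 300
300^2 ≡ 21
300^3 ≡ 234
300^4 ≡ 104
300^6 ≡ 162
300^7 ≡ 72
300^8 ≡ 32
300^12 ≡ 295
300^14 ≡ 129
300^16 ≡ 13
300^21 ≡ 189
300^24 ≡ 79
300^28 ≡ 128
300^42 ≡ 336
300^48 ≡ 175
300^56 ≡ 208
300^84 ≡ 1
Hence ord(300) = 84.

84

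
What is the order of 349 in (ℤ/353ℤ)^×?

ord(349) | φ(353) = 353 − 1 = 352 = 2^5 · 11.
Divisors of 352: 1, 2, 4, 8, 11, 16, 22, 32, 44, 88, 176, 352.
Check 349^d mod 353 for each divisor in increasing order:
349^1 ≡ 349
349^2 ≡ 16
349^4 ≡ 256
349^8 ≡ 231
349^11 ≡ 42
349^16 ≡ 58
349^22 ≡ 352
349^32 ≡ 187
349^44 ≡ 1
Hence ord(349) = 44.

44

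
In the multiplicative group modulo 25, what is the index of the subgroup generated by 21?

4

The order of 21 must divide φ(25) = φ(5^2) = 5·(5−1) = 20 = 2^2 · 5.
Divisors of 20: 1, 2, 4, 5, 10, 20.
Evaluate successive powers at the divisors of 20:
21^1 ≡ 21 (mod 25)
21^2 ≡ 16 (mod 25)
21^4 ≡ 6 (mod 25)
21^5 ≡ 1 (mod 25) ✓
So ord_25(21) = 5, hence |⟨21⟩| = 5.
Index = |(Z/25Z)^×| / |⟨21⟩| = 20 / 5 = 4.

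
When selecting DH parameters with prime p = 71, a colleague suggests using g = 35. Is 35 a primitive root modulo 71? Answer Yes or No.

Yes

φ(71) = 71 − 1 = 70 = 2 · 5 · 7.
It suffices to check that the order of 35 is not a proper divisor of 70: compute 35^(70/q) for q ∈ {2, 5, 7}.
35^35 ≡ 70 (mod 71)  [q = 2: ≢ 1 ✓]
35^14 ≡ 25 (mod 71)  [q = 5: ≢ 1 ✓]
35^10 ≡ 45 (mod 71)  [q = 7: ≢ 1 ✓]
Every test exponent gives a nontrivial residue, hence 35 generates the full group.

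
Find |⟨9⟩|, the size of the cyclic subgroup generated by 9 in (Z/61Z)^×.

5

By Lagrange's theorem, ord_61(9) divides φ(61) = 61 − 1 = 60 = 2^2 · 3 · 5.
Divisors of 60: 1, 2, 3, 4, 5, 6, 10, 12, 15, 20, 30, 60.
Compute 9^d (mod 61) for the divisors d until we hit 1:
9^1 ≡ 9 (mod 61)
9^2 ≡ 20 (mod 61)
9^3 ≡ 58 (mod 61)
9^4 ≡ 34 (mod 61)
9^5 ≡ 1 (mod 61) ✓
The smallest such exponent is 5, so the order of 9 is 5.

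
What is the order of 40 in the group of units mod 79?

39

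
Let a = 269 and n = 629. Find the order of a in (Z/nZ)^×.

48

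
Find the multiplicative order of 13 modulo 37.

By Lagrange's theorem, ord_37(13) divides φ(37) = 37 − 1 = 36 = 2^2 · 3^2.
Divisors of 36: 1, 2, 3, 4, 6, 9, 12, 18, 36.
Evaluate successive powers at the divisors of 36:
13^1 ≡ 13 (mod 37)
13^2 ≡ 21 (mod 37)
13^3 ≡ 14 (mod 37)
13^4 ≡ 34 (mod 37)
13^6 ≡ 11 (mod 37)
13^9 ≡ 6 (mod 37)
13^12 ≡ 10 (mod 37)
13^18 ≡ 36 (mod 37)
13^36 ≡ 1 (mod 37) ✓
So ord_37(13) = 36.

36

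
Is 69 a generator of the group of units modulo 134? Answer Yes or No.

Yes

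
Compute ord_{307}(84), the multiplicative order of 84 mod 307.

306

By Lagrange's theorem, ord_307(84) divides φ(307) = 307 − 1 = 306 = 2 · 3^2 · 17.
Divisors of 306: 1, 2, 3, 6, 9, 17, 18, 34, 51, 102, 153, 306.
Test each divisor d:
84^1 ≡ 84 (mod 307)
84^2 ≡ 302 (mod 307)
84^3 ≡ 194 (mod 307)
84^6 ≡ 182 (mod 307)
84^9 ≡ 3 (mod 307)
84^17 ≡ 33 (mod 307)
84^18 ≡ 9 (mod 307)
84^34 ≡ 168 (mod 307)
84^51 ≡ 18 (mod 307)
84^102 ≡ 17 (mod 307)
84^153 ≡ 306 (mod 307)
84^306 ≡ 1 (mod 307) ✓
So ord_307(84) = 306.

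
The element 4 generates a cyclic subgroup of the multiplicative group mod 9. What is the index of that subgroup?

2

The order of 4 must divide φ(9) = φ(3^2) = 3·(3−1) = 6 = 2 · 3.
Divisors of 6: 1, 2, 3, 6.
Test each divisor d:
4^1 ≡ 4 (mod 9)
4^2 ≡ 7 (mod 9)
4^3 ≡ 1 (mod 9) ✓
Thus |⟨4⟩| = ord(4) = 3.
The index is φ(9) / ord(4) = 6 / 3 = 2.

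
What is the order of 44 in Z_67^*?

The order of 44 must divide φ(67) = 67 − 1 = 66 = 2 · 3 · 11.
Divisors of 66: 1, 2, 3, 6, 11, 22, 33, 66.
Compute 44^d (mod 67) for the divisors d until we hit 1:
44^1 ≡ 44
44^2 ≡ 60
44^3 ≡ 27
44^6 ≡ 59
44^11 ≡ 38
44^22 ≡ 37
44^33 ≡ 66
44^66 ≡ 1
The smallest such exponent is 66, so the order of 44 is 66.

66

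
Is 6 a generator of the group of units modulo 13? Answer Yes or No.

φ(13) = 13 − 1 = 12 = 2^2 · 3.
Test 6^(12/q) mod 13 for each prime factor q of 12:
6^6 ≡ 12 (mod 13)  [q = 2: ≢ 1 ✓]
6^4 ≡ 9 (mod 13)  [q = 3: ≢ 1 ✓]
All checks pass, so 6 has order 12 and is a primitive root modulo 13.

Yes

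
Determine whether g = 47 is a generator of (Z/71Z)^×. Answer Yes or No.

φ(71) = 71 − 1 = 70 = 2 · 5 · 7.
An element g generates (Z/71Z)^× iff g^(70/q) ≢ 1 (mod 71) for each prime q ∈ {2, 5, 7}.
47^35 ≡ 70 (mod 71)  [q = 2: ≢ 1 ✓]
47^14 ≡ 25 (mod 71)  [q = 5: ≢ 1 ✓]
47^10 ≡ 37 (mod 71)  [q = 7: ≢ 1 ✓]
Every test exponent gives a nontrivial residue, hence 47 generates the full group.

Yes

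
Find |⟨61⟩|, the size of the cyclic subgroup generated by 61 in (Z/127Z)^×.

21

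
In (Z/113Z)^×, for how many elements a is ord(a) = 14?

6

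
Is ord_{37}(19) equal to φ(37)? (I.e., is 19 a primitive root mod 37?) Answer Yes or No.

Yes

φ(37) = 37 − 1 = 36 = 2^2 · 3^2.
It suffices to check that the order of 19 is not a proper divisor of 36: compute 19^(36/q) for q ∈ {2, 3}.
19^18 ≡ 36 (mod 37)  [q = 2: ≢ 1 ✓]
19^12 ≡ 10 (mod 37)  [q = 3: ≢ 1 ✓]
All checks pass, so 19 has order 36 and is a primitive root modulo 37.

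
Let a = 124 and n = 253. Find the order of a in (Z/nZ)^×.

55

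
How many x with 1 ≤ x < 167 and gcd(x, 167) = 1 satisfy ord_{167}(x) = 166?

82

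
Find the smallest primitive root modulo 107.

φ(107) = 107 − 1 = 106 = 2 · 53.
Test candidates g = 2, 3, … against the prime factors q ∈ {2, 53} of φ(107): g is a generator iff g^(106/q) ≢ 1 for every such q.
g = 2: 2^53 ≡ 106; 2^2 ≡ 4 — none is 1, so 2 is a primitive root.
Hence the least primitive root of 107 is 2.

2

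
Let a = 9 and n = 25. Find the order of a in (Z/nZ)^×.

10

By Lagrange's theorem, ord_25(9) divides φ(25) = φ(5^2) = 5·(5−1) = 20 = 2^2 · 5.
Divisors of 20: 1, 2, 4, 5, 10, 20.
Compute 9^d (mod 25) for the divisors d until we hit 1:
9^1 ≡ 9 (mod 25)
9^2 ≡ 6 (mod 25)
9^4 ≡ 11 (mod 25)
9^5 ≡ 24 (mod 25)
9^10 ≡ 1 (mod 25) ✓
Therefore the multiplicative order of 9 modulo 25 is 10.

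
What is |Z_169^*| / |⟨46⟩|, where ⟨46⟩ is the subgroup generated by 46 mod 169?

1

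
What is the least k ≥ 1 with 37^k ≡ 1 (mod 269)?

67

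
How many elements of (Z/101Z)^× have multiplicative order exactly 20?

8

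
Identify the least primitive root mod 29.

2

φ(29) = 29 − 1 = 28 = 2^2 · 7.
g is a primitive root iff g^(28/q) ≢ 1 (mod 29) for each prime q ∈ {2, 7}.
g = 2: 2^14 ≡ 28; 2^4 ≡ 16 — none is 1, so 2 is a primitive root.
So 2 is the smallest generator of (Z/29Z)^×.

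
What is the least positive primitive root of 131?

2

φ(131) = 131 − 1 = 130 = 2 · 5 · 13.
Test candidates g = 2, 3, … against the prime factors q ∈ {2, 5, 13} of φ(131): g is a generator iff g^(130/q) ≢ 1 for every such q.
g = 2: 2^65 ≡ 130; 2^26 ≡ 53; 2^10 ≡ 107 — none is 1, so 2 is a primitive root.
The smallest primitive root modulo 131 is 2.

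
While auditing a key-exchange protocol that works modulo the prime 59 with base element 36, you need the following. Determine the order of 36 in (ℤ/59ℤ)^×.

29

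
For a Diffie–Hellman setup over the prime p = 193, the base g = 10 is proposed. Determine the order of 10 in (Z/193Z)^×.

192

ord(10) | φ(193) = 193 − 1 = 192 = 2^6 · 3.
Divisors of 192: 1, 2, 3, 4, 6, 8, 12, 16, 24, 32, 48, 64, 96, 192.
Check 10^d mod 193 for each divisor in increasing order:
10^1 ≡ 10
10^2 ≡ 100
10^3 ≡ 35
10^4 ≡ 157
10^6 ≡ 67
10^8 ≡ 138
10^12 ≡ 50
10^16 ≡ 130
10^24 ≡ 184
10^32 ≡ 109
10^48 ≡ 81
10^64 ≡ 108
10^96 ≡ 192
10^192 ≡ 1
Hence ord(10) = 192.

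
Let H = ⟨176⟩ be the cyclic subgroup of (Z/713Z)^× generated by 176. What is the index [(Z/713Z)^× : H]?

By Lagrange's theorem, ord_713(176) divides φ(713) = φ(23·31) = (23−1)·(31−1) = 22·30 = 660 = 2^2 · 3 · 5 · 11.
Divisors of 660: 1, 2, 3, 4, 5, 6, 10, 11, 12, 15, 20, 22, 30, 33, 44, 55, 60, 66, 110, 132, 165, 220, 330, 660.
Compute 176^d (mod 713) for the divisors d until we hit 1:
176^1 ≡ 176 (mod 713)
176^2 ≡ 317 (mod 713)
176^3 ≡ 178 (mod 713)
176^4 ≡ 669 (mod 713)
176^5 ≡ 99 (mod 713)
176^6 ≡ 312 (mod 713)
176^10 ≡ 532 (mod 713)
176^11 ≡ 229 (mod 713)
176^12 ≡ 376 (mod 713)
176^15 ≡ 619 (mod 713)
176^20 ≡ 676 (mod 713)
176^22 ≡ 392 (mod 713)
176^30 ≡ 280 (mod 713)
176^33 ≡ 643 (mod 713)
176^44 ≡ 369 (mod 713)
176^55 ≡ 367 (mod 713)
176^60 ≡ 683 (mod 713)
176^66 ≡ 622 (mod 713)
176^110 ≡ 645 (mod 713)
176^132 ≡ 438 (mod 713)
176^165 ≡ 712 (mod 713)
176^220 ≡ 346 (mod 713)
176^330 ≡ 1 (mod 713) ✓
Thus |⟨176⟩| = ord(176) = 330.
[(Z/713Z)^× : ⟨176⟩] = 660/330 = 2.

2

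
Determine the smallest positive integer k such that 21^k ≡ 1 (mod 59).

ord(21) | φ(59) = 59 − 1 = 58 = 2 · 29.
Divisors of 58: 1, 2, 29, 58.
Check 21^d mod 59 for each divisor in increasing order:
21^1 ≡ 21
21^2 ≡ 28
21^29 ≡ 1
Hence ord(21) = 29.

29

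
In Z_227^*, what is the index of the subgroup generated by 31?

By Lagrange's theorem, ord_227(31) divides φ(227) = 227 − 1 = 226 = 2 · 113.
Divisors of 226: 1, 2, 113, 226.
Evaluate successive powers at the divisors of 226:
31^1 ≡ 31 (mod 227)
31^2 ≡ 53 (mod 227)
31^113 ≡ 226 (mod 227)
31^226 ≡ 1 (mod 227) ✓
Thus |⟨31⟩| = ord(31) = 226.
[(Z/227Z)^× : ⟨31⟩] = 226/226 = 1.

1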